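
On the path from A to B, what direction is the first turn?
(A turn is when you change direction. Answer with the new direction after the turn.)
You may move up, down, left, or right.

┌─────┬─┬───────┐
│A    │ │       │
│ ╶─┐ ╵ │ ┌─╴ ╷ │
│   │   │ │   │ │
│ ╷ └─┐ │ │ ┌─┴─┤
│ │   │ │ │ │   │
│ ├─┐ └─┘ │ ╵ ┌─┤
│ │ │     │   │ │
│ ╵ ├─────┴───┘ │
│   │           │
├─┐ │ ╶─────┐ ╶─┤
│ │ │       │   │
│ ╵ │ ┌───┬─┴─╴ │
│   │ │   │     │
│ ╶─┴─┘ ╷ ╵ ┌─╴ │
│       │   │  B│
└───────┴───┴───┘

Directions: down, down, down, down, right, down, down, left, down, right, right, right, up, right, down, right, up, right, right, down
First turn direction: right

Solution:

┌─────┬─┬───────┐
│A    │ │       │
│ ╶─┐ ╵ │ ┌─╴ ╷ │
│↓  │   │ │   │ │
│ ╷ └─┐ │ │ ┌─┴─┤
│↓│   │ │ │ │   │
│ ├─┐ └─┘ │ ╵ ┌─┤
│↓│ │     │   │ │
│ ╵ ├─────┴───┘ │
│↳ ↓│           │
├─┐ │ ╶─────┐ ╶─┤
│ │↓│       │   │
│ ╵ │ ┌───┬─┴─╴ │
│↓ ↲│ │↱ ↓│↱ → ↓│
│ ╶─┴─┘ ╷ ╵ ┌─╴ │
│↳ → → ↑│↳ ↑│  B│
└───────┴───┴───┘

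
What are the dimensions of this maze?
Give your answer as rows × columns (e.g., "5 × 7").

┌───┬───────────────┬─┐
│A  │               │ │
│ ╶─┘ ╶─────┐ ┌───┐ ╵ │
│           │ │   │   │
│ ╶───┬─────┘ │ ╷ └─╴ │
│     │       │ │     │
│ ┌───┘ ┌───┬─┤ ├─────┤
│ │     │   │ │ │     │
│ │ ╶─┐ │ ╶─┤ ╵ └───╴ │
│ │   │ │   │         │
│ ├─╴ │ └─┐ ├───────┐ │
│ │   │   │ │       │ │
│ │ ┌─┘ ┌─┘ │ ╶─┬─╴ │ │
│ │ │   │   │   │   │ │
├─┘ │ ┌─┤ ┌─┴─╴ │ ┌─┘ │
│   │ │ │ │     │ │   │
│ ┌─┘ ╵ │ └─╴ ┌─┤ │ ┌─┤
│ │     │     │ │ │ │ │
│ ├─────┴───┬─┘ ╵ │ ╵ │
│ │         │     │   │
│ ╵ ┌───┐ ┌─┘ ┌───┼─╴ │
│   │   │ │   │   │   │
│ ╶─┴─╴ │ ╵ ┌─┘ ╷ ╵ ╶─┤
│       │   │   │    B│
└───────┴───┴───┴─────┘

Counting the maze dimensions:
Rows (vertical): 12
Columns (horizontal): 11
Dimensions: 12 × 11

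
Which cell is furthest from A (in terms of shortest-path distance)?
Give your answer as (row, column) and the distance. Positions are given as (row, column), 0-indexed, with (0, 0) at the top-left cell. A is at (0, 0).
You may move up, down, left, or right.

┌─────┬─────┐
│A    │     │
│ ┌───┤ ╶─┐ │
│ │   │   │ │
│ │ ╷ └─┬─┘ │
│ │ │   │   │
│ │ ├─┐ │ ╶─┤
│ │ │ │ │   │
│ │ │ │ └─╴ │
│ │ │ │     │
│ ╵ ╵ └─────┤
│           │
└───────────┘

Computing BFS distances from A to all cells:
Furthest cell: (1, 4)
Distance: 27 steps

Path from A to the furthest cell:

┌─────┬─────┐
│A    │↓ ← ↰│
│ ┌───┤ ╶─┐ │
│↓│↱ ↓│↳ B│↑│
│ │ ╷ └─┬─┘ │
│↓│↑│↳ ↓│↱ ↑│
│ │ ├─┐ │ ╶─┤
│↓│↑│ │↓│↑ ↰│
│ │ │ │ └─╴ │
│↓│↑│ │↳ → ↑│
│ ╵ ╵ └─────┤
│↳ ↑        │
└───────────┘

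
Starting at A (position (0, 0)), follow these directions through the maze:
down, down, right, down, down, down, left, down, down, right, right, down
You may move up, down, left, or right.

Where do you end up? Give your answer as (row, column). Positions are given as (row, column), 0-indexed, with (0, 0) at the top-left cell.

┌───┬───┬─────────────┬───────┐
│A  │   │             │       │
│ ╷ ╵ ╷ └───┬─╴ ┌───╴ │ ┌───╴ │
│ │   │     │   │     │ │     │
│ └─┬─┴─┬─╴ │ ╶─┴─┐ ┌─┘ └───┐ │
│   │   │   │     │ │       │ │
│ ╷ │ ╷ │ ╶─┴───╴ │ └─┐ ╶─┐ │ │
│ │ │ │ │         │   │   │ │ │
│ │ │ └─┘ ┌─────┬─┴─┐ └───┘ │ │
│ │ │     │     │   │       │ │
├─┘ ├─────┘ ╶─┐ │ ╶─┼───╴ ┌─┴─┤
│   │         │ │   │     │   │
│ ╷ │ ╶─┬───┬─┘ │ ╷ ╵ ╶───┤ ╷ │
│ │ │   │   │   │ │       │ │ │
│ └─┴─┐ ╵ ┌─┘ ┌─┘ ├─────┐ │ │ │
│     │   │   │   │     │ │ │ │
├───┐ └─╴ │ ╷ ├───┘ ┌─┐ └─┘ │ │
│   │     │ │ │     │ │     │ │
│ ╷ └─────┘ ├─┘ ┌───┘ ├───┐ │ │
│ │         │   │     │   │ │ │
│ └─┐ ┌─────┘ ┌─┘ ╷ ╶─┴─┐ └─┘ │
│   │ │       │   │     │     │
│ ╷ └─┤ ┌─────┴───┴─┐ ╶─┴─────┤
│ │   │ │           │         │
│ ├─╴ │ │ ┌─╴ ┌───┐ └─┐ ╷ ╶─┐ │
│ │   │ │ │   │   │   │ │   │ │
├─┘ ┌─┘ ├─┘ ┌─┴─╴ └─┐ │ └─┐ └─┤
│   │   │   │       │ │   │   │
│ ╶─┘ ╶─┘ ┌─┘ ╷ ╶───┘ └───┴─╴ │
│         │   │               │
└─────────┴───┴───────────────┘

Following directions step by step:
Start: (0, 0)
  down: (0, 0) → (1, 0)
  down: (1, 0) → (2, 0)
  right: (2, 0) → (2, 1)
  down: (2, 1) → (3, 1)
  down: (3, 1) → (4, 1)
  down: (4, 1) → (5, 1)
  left: (5, 1) → (5, 0)
  down: (5, 0) → (6, 0)
  down: (6, 0) → (7, 0)
  right: (7, 0) → (7, 1)
  right: (7, 1) → (7, 2)
  down: (7, 2) → (8, 2)
Final position: (8, 2)

Path taken:

┌───┬───┬─────────────┬───────┐
│A  │   │             │       │
│ ╷ ╵ ╷ └───┬─╴ ┌───╴ │ ┌───╴ │
│↓│   │     │   │     │ │     │
│ └─┬─┴─┬─╴ │ ╶─┴─┐ ┌─┘ └───┐ │
│↳ ↓│   │   │     │ │       │ │
│ ╷ │ ╷ │ ╶─┴───╴ │ └─┐ ╶─┐ │ │
│ │↓│ │ │         │   │   │ │ │
│ │ │ └─┘ ┌─────┬─┴─┐ └───┘ │ │
│ │↓│     │     │   │       │ │
├─┘ ├─────┘ ╶─┐ │ ╶─┼───╴ ┌─┴─┤
│↓ ↲│         │ │   │     │   │
│ ╷ │ ╶─┬───┬─┘ │ ╷ ╵ ╶───┤ ╷ │
│↓│ │   │   │   │ │       │ │ │
│ └─┴─┐ ╵ ┌─┘ ┌─┘ ├─────┐ │ │ │
│↳ → ↓│   │   │   │     │ │ │ │
├───┐ └─╴ │ ╷ ├───┘ ┌─┐ └─┘ │ │
│   │B    │ │ │     │ │     │ │
│ ╷ └─────┘ ├─┘ ┌───┘ ├───┐ │ │
│ │         │   │     │   │ │ │
│ └─┐ ┌─────┘ ┌─┘ ╷ ╶─┴─┐ └─┘ │
│   │ │       │   │     │     │
│ ╷ └─┤ ┌─────┴───┴─┐ ╶─┴─────┤
│ │   │ │           │         │
│ ├─╴ │ │ ┌─╴ ┌───┐ └─┐ ╷ ╶─┐ │
│ │   │ │ │   │   │   │ │   │ │
├─┘ ┌─┘ ├─┘ ┌─┴─╴ └─┐ │ └─┐ └─┤
│   │   │   │       │ │   │   │
│ ╶─┘ ╶─┘ ┌─┘ ╷ ╶───┘ └───┴─╴ │
│         │   │               │
└─────────┴───┴───────────────┘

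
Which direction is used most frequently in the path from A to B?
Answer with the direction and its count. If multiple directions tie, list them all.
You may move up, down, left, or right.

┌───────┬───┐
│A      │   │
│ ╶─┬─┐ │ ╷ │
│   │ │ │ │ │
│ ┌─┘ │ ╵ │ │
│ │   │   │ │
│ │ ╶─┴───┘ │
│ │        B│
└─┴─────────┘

Directions: right, right, right, down, down, right, up, up, right, down, down, down
Counts: {'right': 5, 'down': 5, 'up': 2}
Most common: down and right (tied at 5 times each)

Solution:

┌───────┬───┐
│A → → ↓│↱ ↓│
│ ╶─┬─┐ │ ╷ │
│   │ │↓│↑│↓│
│ ┌─┘ │ ╵ │ │
│ │   │↳ ↑│↓│
│ │ ╶─┴───┘ │
│ │        B│
└─┴─────────┘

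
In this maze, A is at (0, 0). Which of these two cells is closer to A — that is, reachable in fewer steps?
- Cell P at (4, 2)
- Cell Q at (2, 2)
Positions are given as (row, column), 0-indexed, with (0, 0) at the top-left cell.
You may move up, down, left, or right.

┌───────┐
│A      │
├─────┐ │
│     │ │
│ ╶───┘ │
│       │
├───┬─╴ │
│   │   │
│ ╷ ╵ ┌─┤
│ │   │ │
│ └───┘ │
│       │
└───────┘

Shortest path A → P at (4, 2): 8 steps
Shortest path A → Q at (2, 2): 6 steps

Q is closer (6 steps vs 8 steps).

Path to P:

┌───────┐
│A → → ↓│
├─────┐ │
│     │↓│
│ ╶───┘ │
│      ↓│
├───┬─╴ │
│   │↓ ↲│
│ ╷ ╵ ┌─┤
│ │  P│ │
│ └───┘ │
│       │
└───────┘

Path to Q:

┌───────┐
│A → → ↓│
├─────┐ │
│     │↓│
│ ╶───┘ │
│    Q ↲│
├───┬─╴ │
│   │   │
│ ╷ ╵ ┌─┤
│ │   │ │
│ └───┘ │
│       │
└───────┘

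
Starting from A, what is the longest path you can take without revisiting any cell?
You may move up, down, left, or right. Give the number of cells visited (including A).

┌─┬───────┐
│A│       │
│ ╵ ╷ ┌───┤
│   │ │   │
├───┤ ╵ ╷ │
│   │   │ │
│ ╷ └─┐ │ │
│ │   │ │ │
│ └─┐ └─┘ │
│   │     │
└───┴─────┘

Finding longest simple path using DFS:
Start: (0, 0)
Longest path visits 22 cells
Path: A → down → right → up → right → down → down → right → up → right → down → down → down → left → left → up → left → up → left → down → down → right

Solution:

┌─┬───────┐
│A│↱ ↓    │
│ ╵ ╷ ┌───┤
│↳ ↑│↓│↱ ↓│
├───┤ ╵ ╷ │
│↓ ↰│↳ ↑│↓│
│ ╷ └─┐ │ │
│↓│↑ ↰│ │↓│
│ └─┐ └─┘ │
│↳ B│↑ ← ↲│
└───┴─────┘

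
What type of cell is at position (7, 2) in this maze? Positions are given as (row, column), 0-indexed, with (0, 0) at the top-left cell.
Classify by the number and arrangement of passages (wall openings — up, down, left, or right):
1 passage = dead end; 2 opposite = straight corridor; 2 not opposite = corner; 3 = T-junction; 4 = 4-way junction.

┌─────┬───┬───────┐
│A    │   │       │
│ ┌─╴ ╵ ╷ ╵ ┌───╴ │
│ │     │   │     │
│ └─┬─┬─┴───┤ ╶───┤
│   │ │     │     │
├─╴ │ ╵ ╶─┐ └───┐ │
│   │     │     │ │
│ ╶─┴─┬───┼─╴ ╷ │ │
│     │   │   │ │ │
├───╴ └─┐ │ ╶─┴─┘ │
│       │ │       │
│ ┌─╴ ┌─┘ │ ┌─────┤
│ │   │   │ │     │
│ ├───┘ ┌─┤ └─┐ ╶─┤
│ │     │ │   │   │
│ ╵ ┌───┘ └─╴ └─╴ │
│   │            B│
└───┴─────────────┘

Checking cell at (7, 2):
Number of passages: 2
Cell type: straight corridor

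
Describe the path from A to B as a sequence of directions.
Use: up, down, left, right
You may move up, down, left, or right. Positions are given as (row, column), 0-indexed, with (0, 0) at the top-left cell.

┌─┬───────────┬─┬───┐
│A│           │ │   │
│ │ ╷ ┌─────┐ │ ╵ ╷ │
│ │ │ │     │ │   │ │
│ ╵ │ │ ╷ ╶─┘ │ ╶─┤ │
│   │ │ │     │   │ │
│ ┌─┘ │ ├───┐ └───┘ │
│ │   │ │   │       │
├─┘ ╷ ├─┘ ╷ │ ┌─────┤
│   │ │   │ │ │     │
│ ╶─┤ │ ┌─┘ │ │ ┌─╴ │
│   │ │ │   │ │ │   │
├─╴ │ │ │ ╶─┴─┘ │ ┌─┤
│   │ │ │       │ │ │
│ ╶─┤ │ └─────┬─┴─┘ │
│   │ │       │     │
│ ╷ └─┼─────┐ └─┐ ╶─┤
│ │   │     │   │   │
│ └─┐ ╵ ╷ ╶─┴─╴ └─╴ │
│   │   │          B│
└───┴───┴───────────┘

Finding the path and converting it to directions:
Path through cells: (0,0) → (1,0) → (2,0) → (2,1) → (1,1) → (0,1) → (0,2) → (1,2) → (2,2) → (3,2) → (3,1) → (4,1) → (4,0) → (5,0) → (5,1) → (6,1) → (6,0) → (7,0) → (7,1) → (8,1) → (8,2) → (9,2) → (9,3) → (8,3) → (8,4) → (9,4) → (9,5) → (9,6) → (9,7) → (9,8) → (9,9)
Directions: down, down, right, up, up, right, down, down, down, left, down, left, down, right, down, left, down, right, down, right, down, right, up, right, down, right, right, right, right, right

Solution:

┌─┬───────────┬─┬───┐
│A│↱ ↓        │ │   │
│ │ ╷ ┌─────┐ │ ╵ ╷ │
│↓│↑│↓│     │ │   │ │
│ ╵ │ │ ╷ ╶─┘ │ ╶─┤ │
│↳ ↑│↓│ │     │   │ │
│ ┌─┘ │ ├───┐ └───┘ │
│ │↓ ↲│ │   │       │
├─┘ ╷ ├─┘ ╷ │ ┌─────┤
│↓ ↲│ │   │ │ │     │
│ ╶─┤ │ ┌─┘ │ │ ┌─╴ │
│↳ ↓│ │ │   │ │ │   │
├─╴ │ │ │ ╶─┴─┘ │ ┌─┤
│↓ ↲│ │ │       │ │ │
│ ╶─┤ │ └─────┬─┴─┘ │
│↳ ↓│ │       │     │
│ ╷ └─┼─────┐ └─┐ ╶─┤
│ │↳ ↓│↱ ↓  │   │   │
│ └─┐ ╵ ╷ ╶─┴─╴ └─╴ │
│   │↳ ↑│↳ → → → → B│
└───┴───┴───────────┘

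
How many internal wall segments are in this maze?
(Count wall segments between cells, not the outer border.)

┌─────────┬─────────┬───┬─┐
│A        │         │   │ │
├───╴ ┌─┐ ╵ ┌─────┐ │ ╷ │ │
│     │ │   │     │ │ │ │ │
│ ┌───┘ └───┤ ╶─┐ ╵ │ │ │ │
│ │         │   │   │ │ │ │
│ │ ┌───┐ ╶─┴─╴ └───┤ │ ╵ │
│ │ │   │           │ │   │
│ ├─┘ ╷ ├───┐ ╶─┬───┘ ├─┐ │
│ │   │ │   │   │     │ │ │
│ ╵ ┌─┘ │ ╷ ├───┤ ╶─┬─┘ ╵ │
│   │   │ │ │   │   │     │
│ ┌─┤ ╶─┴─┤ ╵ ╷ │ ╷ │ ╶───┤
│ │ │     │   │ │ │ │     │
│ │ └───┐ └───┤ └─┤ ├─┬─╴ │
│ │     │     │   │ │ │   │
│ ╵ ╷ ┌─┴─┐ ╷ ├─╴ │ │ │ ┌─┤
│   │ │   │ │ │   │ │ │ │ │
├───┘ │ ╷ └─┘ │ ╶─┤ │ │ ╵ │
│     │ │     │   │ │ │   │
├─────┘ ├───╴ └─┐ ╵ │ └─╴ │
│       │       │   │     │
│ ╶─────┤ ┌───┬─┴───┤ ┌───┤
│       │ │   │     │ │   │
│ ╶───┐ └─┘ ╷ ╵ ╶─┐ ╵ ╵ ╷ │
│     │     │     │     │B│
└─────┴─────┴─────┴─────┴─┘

Counting internal wall segments:
Total internal walls: 144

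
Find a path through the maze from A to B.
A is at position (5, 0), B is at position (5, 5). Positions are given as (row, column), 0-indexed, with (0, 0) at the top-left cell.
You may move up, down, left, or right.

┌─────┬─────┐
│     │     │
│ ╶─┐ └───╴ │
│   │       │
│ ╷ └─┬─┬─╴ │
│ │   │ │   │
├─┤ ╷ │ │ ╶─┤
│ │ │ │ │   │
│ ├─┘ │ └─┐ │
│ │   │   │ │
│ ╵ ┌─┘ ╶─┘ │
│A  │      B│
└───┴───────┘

Finding the shortest path from (5, 0) to (5, 5):
Path length: 21 steps
Directions: right → up → right → up → up → left → up → left → up → right → right → down → right → right → right → down → left → down → right → down → down

Solution:

┌─────┬─────┐
│↱ → ↓│     │
│ ╶─┐ └───╴ │
│↑ ↰│↳ → → ↓│
│ ╷ └─┬─┬─╴ │
│ │↑ ↰│ │↓ ↲│
├─┤ ╷ │ │ ╶─┤
│ │ │↑│ │↳ ↓│
│ ├─┘ │ └─┐ │
│ │↱ ↑│   │↓│
│ ╵ ┌─┘ ╶─┘ │
│A ↑│      B│
└───┴───────┘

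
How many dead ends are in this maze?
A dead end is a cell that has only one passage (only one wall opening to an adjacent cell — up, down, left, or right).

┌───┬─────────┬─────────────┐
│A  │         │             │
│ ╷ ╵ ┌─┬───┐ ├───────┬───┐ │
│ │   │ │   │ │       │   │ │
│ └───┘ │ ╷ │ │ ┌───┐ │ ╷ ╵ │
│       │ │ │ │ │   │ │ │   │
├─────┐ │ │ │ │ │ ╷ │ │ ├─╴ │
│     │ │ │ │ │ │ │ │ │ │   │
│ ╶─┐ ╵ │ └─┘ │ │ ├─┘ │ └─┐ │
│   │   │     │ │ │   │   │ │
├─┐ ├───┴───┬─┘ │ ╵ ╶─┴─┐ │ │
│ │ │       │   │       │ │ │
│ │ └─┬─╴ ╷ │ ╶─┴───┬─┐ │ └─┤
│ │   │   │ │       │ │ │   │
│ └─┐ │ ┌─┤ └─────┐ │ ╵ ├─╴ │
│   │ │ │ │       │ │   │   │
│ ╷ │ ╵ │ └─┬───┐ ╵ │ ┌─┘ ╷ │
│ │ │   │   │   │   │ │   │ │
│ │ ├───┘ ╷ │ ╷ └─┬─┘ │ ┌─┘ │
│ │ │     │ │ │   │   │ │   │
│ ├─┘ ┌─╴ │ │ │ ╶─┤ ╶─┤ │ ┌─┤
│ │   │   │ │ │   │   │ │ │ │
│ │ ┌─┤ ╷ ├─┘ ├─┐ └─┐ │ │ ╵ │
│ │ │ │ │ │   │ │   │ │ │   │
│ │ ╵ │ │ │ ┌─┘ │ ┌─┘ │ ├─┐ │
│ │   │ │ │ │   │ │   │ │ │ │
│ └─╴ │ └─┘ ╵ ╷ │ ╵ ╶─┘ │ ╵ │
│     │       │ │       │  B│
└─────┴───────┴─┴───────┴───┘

Checking each cell for number of passages:

Dead ends found at positions:
  (0, 7)
  (1, 3)
  (3, 5)
  (3, 9)
  (3, 12)
  (5, 0)
  (5, 2)
  (5, 13)
  (6, 10)
  (7, 4)
  (9, 1)
  (9, 8)
  (10, 5)
  (10, 13)
  (11, 2)
  (11, 7)
  (11, 9)
  (12, 4)
  (12, 12)
  (13, 7)
Total dead ends: 20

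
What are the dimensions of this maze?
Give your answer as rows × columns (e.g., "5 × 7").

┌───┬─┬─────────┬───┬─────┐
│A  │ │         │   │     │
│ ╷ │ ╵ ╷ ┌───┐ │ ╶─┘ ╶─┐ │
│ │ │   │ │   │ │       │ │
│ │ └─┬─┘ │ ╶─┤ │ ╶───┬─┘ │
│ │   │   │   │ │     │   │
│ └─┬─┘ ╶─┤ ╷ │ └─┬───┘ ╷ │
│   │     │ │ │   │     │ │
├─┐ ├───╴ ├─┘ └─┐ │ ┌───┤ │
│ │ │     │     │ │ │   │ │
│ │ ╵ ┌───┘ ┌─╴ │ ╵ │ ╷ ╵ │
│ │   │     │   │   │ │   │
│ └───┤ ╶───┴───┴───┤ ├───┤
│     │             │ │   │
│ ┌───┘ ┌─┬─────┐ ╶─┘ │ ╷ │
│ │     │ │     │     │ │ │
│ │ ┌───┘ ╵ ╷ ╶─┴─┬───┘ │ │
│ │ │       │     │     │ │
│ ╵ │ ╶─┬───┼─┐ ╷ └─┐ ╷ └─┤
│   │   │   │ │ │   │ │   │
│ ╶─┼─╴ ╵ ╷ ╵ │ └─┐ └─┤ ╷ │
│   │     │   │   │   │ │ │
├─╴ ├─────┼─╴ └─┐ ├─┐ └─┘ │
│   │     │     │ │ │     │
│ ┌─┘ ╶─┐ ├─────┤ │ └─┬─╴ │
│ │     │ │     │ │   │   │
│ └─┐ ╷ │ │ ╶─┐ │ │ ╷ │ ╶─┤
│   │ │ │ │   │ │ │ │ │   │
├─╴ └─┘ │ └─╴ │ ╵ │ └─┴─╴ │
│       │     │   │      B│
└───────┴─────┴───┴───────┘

Counting the maze dimensions:
Rows (vertical): 15
Columns (horizontal): 13
Dimensions: 15 × 13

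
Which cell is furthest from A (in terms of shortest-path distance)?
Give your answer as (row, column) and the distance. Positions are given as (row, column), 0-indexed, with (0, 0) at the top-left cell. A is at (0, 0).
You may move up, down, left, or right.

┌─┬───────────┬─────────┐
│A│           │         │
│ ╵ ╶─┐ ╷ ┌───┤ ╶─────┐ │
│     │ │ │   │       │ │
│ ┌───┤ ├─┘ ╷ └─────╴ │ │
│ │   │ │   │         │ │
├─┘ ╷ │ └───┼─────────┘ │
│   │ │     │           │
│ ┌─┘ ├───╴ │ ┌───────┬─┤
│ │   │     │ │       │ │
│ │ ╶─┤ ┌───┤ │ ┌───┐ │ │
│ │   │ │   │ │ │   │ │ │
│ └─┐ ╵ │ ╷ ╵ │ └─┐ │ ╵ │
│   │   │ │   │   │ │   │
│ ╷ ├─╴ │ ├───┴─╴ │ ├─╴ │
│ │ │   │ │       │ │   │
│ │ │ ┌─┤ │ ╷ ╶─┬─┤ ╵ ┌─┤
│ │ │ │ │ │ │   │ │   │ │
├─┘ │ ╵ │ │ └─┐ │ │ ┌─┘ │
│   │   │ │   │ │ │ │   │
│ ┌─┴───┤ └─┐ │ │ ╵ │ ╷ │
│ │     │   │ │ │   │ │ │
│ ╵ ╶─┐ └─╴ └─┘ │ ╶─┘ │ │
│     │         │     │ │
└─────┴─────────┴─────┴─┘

Computing BFS distances from A to all cells:
Furthest cell: (2, 4)
Distance: 80 steps

Path from A to the furthest cell:

┌─┬───────────┬─────────┐
│A│↱ → ↓      │↓ ← ← ← ↰│
│ ╵ ╶─┐ ╷ ┌───┤ ╶─────┐ │
│↳ ↑  │↓│ │↓ ↰│↳ → → ↓│↑│
│ ┌───┤ ├─┘ ╷ └─────╴ │ │
│ │↓ ↰│↓│B ↲│↑ ← ← ← ↲│↑│
├─┘ ╷ │ └───┼─────────┘ │
│↓ ↲│↑│↳ → ↓│↱ → → → → ↑│
│ ┌─┘ ├───╴ │ ┌───────┬─┤
│↓│↱ ↑│↓ ← ↲│↑│       │ │
│ │ ╶─┤ ┌───┤ │ ┌───┐ │ │
│↓│↑ ↰│↓│↱ ↓│↑│ │   │ │ │
│ └─┐ ╵ │ ╷ ╵ │ └─┐ │ ╵ │
│↳ ↓│↑ ↲│↑│↳ ↑│   │ │   │
│ ╷ ├─╴ │ ├───┴─╴ │ ├─╴ │
│ │↓│   │↑│       │ │   │
│ │ │ ┌─┤ │ ╷ ╶─┬─┤ ╵ ┌─┤
│ │↓│ │ │↑│ │   │ │   │ │
├─┘ │ ╵ │ │ └─┐ │ │ ┌─┘ │
│↓ ↲│   │↑│   │ │ │ │   │
│ ┌─┴───┤ └─┐ │ │ ╵ │ ╷ │
│↓│↱ → ↓│↑ ↰│ │ │   │ │ │
│ ╵ ╶─┐ └─╴ └─┘ │ ╶─┘ │ │
│↳ ↑  │↳ → ↑    │     │ │
└─────┴─────────┴─────┴─┘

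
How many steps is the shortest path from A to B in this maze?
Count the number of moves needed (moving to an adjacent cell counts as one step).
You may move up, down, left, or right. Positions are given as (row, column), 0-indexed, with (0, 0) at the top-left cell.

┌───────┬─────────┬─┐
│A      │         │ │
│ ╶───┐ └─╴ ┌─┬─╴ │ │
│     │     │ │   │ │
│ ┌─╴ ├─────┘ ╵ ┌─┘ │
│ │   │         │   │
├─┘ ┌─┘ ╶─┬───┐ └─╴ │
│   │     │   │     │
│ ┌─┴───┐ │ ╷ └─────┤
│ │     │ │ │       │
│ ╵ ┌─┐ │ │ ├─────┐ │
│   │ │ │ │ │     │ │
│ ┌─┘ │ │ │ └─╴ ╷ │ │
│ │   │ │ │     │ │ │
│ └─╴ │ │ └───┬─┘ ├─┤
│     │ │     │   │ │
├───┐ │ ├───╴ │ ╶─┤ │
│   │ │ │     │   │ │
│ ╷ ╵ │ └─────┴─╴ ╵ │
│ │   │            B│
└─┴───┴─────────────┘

Using BFS to find shortest path:
Start: (0, 0), End: (9, 9)
Path found:
(0,0) → (1,0) → (1,1) → (1,2) → (2,2) → (2,1) → (3,1) → (3,0) → (4,0) → (5,0) → (5,1) → (4,1) → (4,2) → (4,3) → (5,3) → (6,3) → (7,3) → (8,3) → (9,3) → (9,4) → (9,5) → (9,6) → (9,7) → (9,8) → (9,9)
Number of steps: 24

Solution:

┌───────┬─────────┬─┐
│A      │         │ │
│ ╶───┐ └─╴ ┌─┬─╴ │ │
│↳ → ↓│     │ │   │ │
│ ┌─╴ ├─────┘ ╵ ┌─┘ │
│ │↓ ↲│         │   │
├─┘ ┌─┘ ╶─┬───┐ └─╴ │
│↓ ↲│     │   │     │
│ ┌─┴───┐ │ ╷ └─────┤
│↓│↱ → ↓│ │ │       │
│ ╵ ┌─┐ │ │ ├─────┐ │
│↳ ↑│ │↓│ │ │     │ │
│ ┌─┘ │ │ │ └─╴ ╷ │ │
│ │   │↓│ │     │ │ │
│ └─╴ │ │ └───┬─┘ ├─┤
│     │↓│     │   │ │
├───┐ │ ├───╴ │ ╶─┤ │
│   │ │↓│     │   │ │
│ ╷ ╵ │ └─────┴─╴ ╵ │
│ │   │↳ → → → → → B│
└─┴───┴─────────────┘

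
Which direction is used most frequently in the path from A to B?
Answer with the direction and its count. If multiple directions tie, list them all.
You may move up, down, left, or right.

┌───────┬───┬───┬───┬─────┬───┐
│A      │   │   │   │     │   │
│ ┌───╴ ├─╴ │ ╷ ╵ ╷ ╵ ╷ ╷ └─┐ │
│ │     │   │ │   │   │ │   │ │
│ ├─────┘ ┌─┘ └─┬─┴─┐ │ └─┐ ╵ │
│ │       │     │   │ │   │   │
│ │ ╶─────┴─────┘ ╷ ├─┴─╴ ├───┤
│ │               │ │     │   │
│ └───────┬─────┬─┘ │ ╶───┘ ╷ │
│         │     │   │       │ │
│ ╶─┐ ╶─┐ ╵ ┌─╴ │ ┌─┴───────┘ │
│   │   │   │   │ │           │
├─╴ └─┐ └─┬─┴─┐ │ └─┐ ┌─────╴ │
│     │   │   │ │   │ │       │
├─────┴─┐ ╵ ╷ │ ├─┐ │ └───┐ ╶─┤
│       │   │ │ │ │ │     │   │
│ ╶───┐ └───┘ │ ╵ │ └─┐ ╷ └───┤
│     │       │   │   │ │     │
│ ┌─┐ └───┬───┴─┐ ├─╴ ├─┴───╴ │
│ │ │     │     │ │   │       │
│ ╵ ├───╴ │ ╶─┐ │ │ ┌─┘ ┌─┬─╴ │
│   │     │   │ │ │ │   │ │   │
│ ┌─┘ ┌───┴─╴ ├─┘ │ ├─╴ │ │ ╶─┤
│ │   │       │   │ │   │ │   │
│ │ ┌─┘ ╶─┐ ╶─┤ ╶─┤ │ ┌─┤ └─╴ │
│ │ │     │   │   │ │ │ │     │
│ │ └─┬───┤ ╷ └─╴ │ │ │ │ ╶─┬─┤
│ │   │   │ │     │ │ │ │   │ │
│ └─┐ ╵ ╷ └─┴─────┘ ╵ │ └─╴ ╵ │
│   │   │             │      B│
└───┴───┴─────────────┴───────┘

Directions: down, down, down, down, right, right, down, right, down, right, down, right, up, right, down, down, left, left, left, up, left, left, left, down, right, right, down, right, right, down, left, left, down, left, down, down, right, down, right, up, right, down, right, right, right, right, right, right, up, up, up, right, up, up, right, right, right, down, left, down, right, down, left, left, down, right, down, right
Counts: {'down': 22, 'right': 26, 'up': 8, 'left': 12}
Most common: right (26 times)

Solution:

┌───────┬───┬───┬───┬─────┬───┐
│A      │   │   │   │     │   │
│ ┌───╴ ├─╴ │ ╷ ╵ ╷ ╵ ╷ ╷ └─┐ │
│↓│     │   │ │   │   │ │   │ │
│ ├─────┘ ┌─┘ └─┬─┴─┐ │ └─┐ ╵ │
│↓│       │     │   │ │   │   │
│ │ ╶─────┴─────┘ ╷ ├─┴─╴ ├───┤
│↓│               │ │     │   │
│ └───────┬─────┬─┘ │ ╶───┘ ╷ │
│↳ → ↓    │     │   │       │ │
│ ╶─┐ ╶─┐ ╵ ┌─╴ │ ┌─┴───────┘ │
│   │↳ ↓│   │   │ │           │
├─╴ └─┐ └─┬─┴─┐ │ └─┐ ┌─────╴ │
│     │↳ ↓│↱ ↓│ │   │ │       │
├─────┴─┐ ╵ ╷ │ ├─┐ │ └───┐ ╶─┤
│↓ ← ← ↰│↳ ↑│↓│ │ │ │     │   │
│ ╶───┐ └───┘ │ ╵ │ └─┐ ╷ └───┤
│↳ → ↓│↑ ← ← ↲│   │   │ │     │
│ ┌─┐ └───┬───┴─┐ ├─╴ ├─┴───╴ │
│ │ │↳ → ↓│     │ │   │↱ → → ↓│
│ ╵ ├───╴ │ ╶─┐ │ │ ┌─┘ ┌─┬─╴ │
│   │↓ ← ↲│   │ │ │ │  ↑│ │↓ ↲│
│ ┌─┘ ┌───┴─╴ ├─┘ │ ├─╴ │ │ ╶─┤
│ │↓ ↲│       │   │ │↱ ↑│ │↳ ↓│
│ │ ┌─┘ ╶─┐ ╶─┤ ╶─┤ │ ┌─┤ └─╴ │
│ │↓│     │   │   │ │↑│ │↓ ← ↲│
│ │ └─┬───┤ ╷ └─╴ │ │ │ │ ╶─┬─┤
│ │↳ ↓│↱ ↓│ │     │ │↑│ │↳ ↓│ │
│ └─┐ ╵ ╷ └─┴─────┘ ╵ │ └─╴ ╵ │
│   │↳ ↑│↳ → → → → → ↑│    ↳ B│
└───┴───┴─────────────┴───────┘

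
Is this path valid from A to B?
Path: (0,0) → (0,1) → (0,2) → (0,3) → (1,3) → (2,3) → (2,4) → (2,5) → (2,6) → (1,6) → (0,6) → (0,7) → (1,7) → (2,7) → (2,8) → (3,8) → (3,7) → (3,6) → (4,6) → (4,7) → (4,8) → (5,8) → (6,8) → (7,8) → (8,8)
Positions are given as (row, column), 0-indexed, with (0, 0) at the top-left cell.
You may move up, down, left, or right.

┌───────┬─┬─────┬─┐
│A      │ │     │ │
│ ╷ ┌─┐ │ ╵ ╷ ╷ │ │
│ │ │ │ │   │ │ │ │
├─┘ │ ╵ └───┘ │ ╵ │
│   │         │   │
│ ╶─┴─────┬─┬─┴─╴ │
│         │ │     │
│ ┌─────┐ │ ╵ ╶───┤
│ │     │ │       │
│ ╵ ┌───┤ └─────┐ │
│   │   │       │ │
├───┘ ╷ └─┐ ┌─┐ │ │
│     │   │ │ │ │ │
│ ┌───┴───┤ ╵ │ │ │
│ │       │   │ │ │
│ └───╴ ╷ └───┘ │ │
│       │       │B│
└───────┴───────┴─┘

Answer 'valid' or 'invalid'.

Checking path validity:
Result: All consecutive moves are passable.

valid

Correct solution:

┌───────┬─┬─────┬─┐
│A → → ↓│ │  ↱ ↓│ │
│ ╷ ┌─┐ │ ╵ ╷ ╷ │ │
│ │ │ │↓│   │↑│↓│ │
├─┘ │ ╵ └───┘ │ ╵ │
│   │  ↳ → → ↑│↳ ↓│
│ ╶─┴─────┬─┬─┴─╴ │
│         │ │↓ ← ↲│
│ ┌─────┐ │ ╵ ╶───┤
│ │     │ │  ↳ → ↓│
│ ╵ ┌───┤ └─────┐ │
│   │   │       │↓│
├───┘ ╷ └─┐ ┌─┐ │ │
│     │   │ │ │ │↓│
│ ┌───┴───┤ ╵ │ │ │
│ │       │   │ │↓│
│ └───╴ ╷ └───┘ │ │
│       │       │B│
└───────┴───────┴─┘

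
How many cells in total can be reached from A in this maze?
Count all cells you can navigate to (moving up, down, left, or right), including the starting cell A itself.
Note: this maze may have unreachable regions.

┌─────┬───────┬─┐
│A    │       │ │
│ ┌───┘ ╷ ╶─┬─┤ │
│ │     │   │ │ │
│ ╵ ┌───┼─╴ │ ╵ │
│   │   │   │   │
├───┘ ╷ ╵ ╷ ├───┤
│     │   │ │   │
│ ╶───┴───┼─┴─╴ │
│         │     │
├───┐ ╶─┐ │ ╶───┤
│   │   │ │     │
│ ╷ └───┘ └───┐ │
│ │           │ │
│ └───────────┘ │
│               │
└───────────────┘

Using BFS/flood-fill to find all reachable cells from A:
Maze size: 8 × 8 = 64 total cells
5 cell(s) are walled off and cannot be reached from A.
Reachable cells: 59

Reachable region (· marks reachable cells):

┌─────┬───────┬─┐
│A · ·│· · · ·│ │
│ ┌───┘ ╷ ╶─┬─┤ │
│·│· · ·│· ·│ │ │
│ ╵ ┌───┼─╴ │ ╵ │
│· ·│· ·│· ·│   │
├───┘ ╷ ╵ ╷ ├───┤
│· · ·│· ·│·│· ·│
│ ╶───┴───┼─┴─╴ │
│· · · · ·│· · ·│
├───┐ ╶─┐ │ ╶───┤
│· ·│· ·│·│· · ·│
│ ╷ └───┘ └───┐ │
│·│· · · · · ·│·│
│ └───────────┘ │
│· · · · · · · ·│
└───────────────┘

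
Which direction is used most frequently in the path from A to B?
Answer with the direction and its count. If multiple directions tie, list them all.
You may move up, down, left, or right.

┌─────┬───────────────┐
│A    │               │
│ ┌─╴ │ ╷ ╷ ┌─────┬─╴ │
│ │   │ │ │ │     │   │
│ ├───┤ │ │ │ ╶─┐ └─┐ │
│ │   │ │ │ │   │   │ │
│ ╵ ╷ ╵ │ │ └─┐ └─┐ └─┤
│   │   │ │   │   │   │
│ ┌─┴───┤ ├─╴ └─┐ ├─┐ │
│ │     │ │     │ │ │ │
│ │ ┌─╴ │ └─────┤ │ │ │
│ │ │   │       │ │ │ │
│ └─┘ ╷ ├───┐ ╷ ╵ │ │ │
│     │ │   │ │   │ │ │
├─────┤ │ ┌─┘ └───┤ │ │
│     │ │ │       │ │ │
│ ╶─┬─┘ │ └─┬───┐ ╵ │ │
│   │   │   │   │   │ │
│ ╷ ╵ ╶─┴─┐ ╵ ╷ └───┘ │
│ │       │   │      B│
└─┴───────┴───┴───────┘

Directions: down, down, down, right, up, right, down, right, up, up, up, right, down, down, down, down, down, right, right, right, down, right, up, up, up, left, up, left, up, right, right, down, right, down, right, down, down, down, down, down, down
Counts: {'down': 18, 'right': 12, 'up': 9, 'left': 2}
Most common: down (18 times)

Solution:

┌─────┬───────────────┐
│A    │↱ ↓            │
│ ┌─╴ │ ╷ ╷ ┌─────┬─╴ │
│↓│   │↑│↓│ │↱ → ↓│   │
│ ├───┤ │ │ │ ╶─┐ └─┐ │
│↓│↱ ↓│↑│↓│ │↑ ↰│↳ ↓│ │
│ ╵ ╷ ╵ │ │ └─┐ └─┐ └─┤
│↳ ↑│↳ ↑│↓│   │↑ ↰│↳ ↓│
│ ┌─┴───┤ ├─╴ └─┐ ├─┐ │
│ │     │↓│     │↑│ │↓│
│ │ ┌─╴ │ └─────┤ │ │ │
│ │ │   │↳ → → ↓│↑│ │↓│
│ └─┘ ╷ ├───┐ ╷ ╵ │ │ │
│     │ │   │ │↳ ↑│ │↓│
├─────┤ │ ┌─┘ └───┤ │ │
│     │ │ │       │ │↓│
│ ╶─┬─┘ │ └─┬───┐ ╵ │ │
│   │   │   │   │   │↓│
│ ╷ ╵ ╶─┴─┐ ╵ ╷ └───┘ │
│ │       │   │      B│
└─┴───────┴───┴───────┘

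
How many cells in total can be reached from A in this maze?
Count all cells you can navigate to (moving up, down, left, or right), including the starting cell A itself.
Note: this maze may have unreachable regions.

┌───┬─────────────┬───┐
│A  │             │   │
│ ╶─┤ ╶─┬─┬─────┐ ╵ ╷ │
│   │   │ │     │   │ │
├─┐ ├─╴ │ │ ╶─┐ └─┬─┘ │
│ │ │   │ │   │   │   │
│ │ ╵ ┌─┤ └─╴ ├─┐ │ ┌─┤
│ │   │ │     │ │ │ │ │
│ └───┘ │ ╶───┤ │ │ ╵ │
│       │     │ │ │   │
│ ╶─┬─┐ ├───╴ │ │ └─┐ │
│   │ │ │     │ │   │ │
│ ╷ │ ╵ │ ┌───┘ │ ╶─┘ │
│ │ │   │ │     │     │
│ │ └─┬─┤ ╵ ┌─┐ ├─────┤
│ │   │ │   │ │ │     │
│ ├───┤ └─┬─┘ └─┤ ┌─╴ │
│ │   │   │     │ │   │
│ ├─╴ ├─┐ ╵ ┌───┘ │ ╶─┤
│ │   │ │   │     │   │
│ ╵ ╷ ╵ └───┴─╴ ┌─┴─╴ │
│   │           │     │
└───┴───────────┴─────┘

Using BFS/flood-fill to find all reachable cells from A:
Maze size: 11 × 11 = 121 total cells
56 cell(s) are walled off and cannot be reached from A.
Reachable cells: 65

Reachable region (· marks reachable cells):

┌───┬─────────────┬───┐
│A ·│· · · · · · ·│· ·│
│ ╶─┤ ╶─┬─┬─────┐ ╵ ╷ │
│· ·│· ·│·│· · ·│· ·│·│
├─┐ ├─╴ │ │ ╶─┐ └─┬─┘ │
│ │·│· ·│·│· ·│· ·│· ·│
│ │ ╵ ┌─┤ └─╴ ├─┐ │ ┌─┤
│ │· ·│ │· · ·│·│·│·│·│
│ └───┘ │ ╶───┤ │ │ ╵ │
│       │· · ·│·│·│· ·│
│ ╶─┬─┐ ├───╴ │ │ └─┐ │
│   │ │ │· · ·│·│· ·│·│
│ ╷ │ ╵ │ ┌───┘ │ ╶─┘ │
│ │ │   │·│· · ·│· · ·│
│ │ └─┬─┤ ╵ ┌─┐ ├─────┤
│ │   │ │· ·│ │·│     │
│ ├───┤ └─┬─┘ └─┤ ┌─╴ │
│ │   │   │     │ │   │
│ ├─╴ ├─┐ ╵ ┌───┘ │ ╶─┤
│ │   │ │   │     │   │
│ ╵ ╷ ╵ └───┴─╴ ┌─┴─╴ │
│   │           │     │
└───┴───────────┴─────┘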